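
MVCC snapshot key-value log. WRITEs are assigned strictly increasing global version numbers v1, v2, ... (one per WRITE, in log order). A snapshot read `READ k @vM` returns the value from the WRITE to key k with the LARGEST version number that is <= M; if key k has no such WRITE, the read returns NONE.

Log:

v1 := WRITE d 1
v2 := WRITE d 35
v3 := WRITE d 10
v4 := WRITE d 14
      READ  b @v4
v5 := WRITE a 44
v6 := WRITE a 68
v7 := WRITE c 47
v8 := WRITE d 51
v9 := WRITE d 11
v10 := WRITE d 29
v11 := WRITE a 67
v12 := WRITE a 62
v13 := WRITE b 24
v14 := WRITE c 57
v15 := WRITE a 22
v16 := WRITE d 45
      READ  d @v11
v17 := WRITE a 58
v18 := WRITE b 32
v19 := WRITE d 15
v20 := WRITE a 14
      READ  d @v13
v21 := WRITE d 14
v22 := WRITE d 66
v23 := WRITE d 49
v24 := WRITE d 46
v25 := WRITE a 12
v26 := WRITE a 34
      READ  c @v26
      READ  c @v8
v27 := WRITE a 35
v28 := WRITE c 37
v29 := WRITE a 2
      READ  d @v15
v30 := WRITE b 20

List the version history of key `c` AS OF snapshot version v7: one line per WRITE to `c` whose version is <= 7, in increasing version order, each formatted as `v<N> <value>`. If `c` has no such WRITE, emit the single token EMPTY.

Scan writes for key=c with version <= 7:
  v1 WRITE d 1 -> skip
  v2 WRITE d 35 -> skip
  v3 WRITE d 10 -> skip
  v4 WRITE d 14 -> skip
  v5 WRITE a 44 -> skip
  v6 WRITE a 68 -> skip
  v7 WRITE c 47 -> keep
  v8 WRITE d 51 -> skip
  v9 WRITE d 11 -> skip
  v10 WRITE d 29 -> skip
  v11 WRITE a 67 -> skip
  v12 WRITE a 62 -> skip
  v13 WRITE b 24 -> skip
  v14 WRITE c 57 -> drop (> snap)
  v15 WRITE a 22 -> skip
  v16 WRITE d 45 -> skip
  v17 WRITE a 58 -> skip
  v18 WRITE b 32 -> skip
  v19 WRITE d 15 -> skip
  v20 WRITE a 14 -> skip
  v21 WRITE d 14 -> skip
  v22 WRITE d 66 -> skip
  v23 WRITE d 49 -> skip
  v24 WRITE d 46 -> skip
  v25 WRITE a 12 -> skip
  v26 WRITE a 34 -> skip
  v27 WRITE a 35 -> skip
  v28 WRITE c 37 -> drop (> snap)
  v29 WRITE a 2 -> skip
  v30 WRITE b 20 -> skip
Collected: [(7, 47)]

Answer: v7 47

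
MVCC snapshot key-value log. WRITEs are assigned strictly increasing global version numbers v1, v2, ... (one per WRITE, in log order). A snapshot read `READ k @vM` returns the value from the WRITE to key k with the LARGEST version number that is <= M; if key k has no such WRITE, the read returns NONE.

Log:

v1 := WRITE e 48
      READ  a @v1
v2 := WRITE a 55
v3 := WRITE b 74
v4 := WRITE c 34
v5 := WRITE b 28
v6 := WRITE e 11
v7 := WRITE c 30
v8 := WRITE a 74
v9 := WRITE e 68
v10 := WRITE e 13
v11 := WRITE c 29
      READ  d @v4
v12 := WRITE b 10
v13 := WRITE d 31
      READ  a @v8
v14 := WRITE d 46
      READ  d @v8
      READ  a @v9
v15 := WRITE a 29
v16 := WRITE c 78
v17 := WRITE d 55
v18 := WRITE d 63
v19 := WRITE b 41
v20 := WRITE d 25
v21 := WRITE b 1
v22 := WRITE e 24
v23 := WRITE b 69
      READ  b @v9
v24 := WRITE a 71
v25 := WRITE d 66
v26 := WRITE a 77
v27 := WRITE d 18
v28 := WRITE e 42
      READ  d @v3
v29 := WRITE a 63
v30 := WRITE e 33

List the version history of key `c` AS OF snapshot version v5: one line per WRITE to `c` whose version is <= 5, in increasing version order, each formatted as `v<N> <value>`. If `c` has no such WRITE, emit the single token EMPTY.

Scan writes for key=c with version <= 5:
  v1 WRITE e 48 -> skip
  v2 WRITE a 55 -> skip
  v3 WRITE b 74 -> skip
  v4 WRITE c 34 -> keep
  v5 WRITE b 28 -> skip
  v6 WRITE e 11 -> skip
  v7 WRITE c 30 -> drop (> snap)
  v8 WRITE a 74 -> skip
  v9 WRITE e 68 -> skip
  v10 WRITE e 13 -> skip
  v11 WRITE c 29 -> drop (> snap)
  v12 WRITE b 10 -> skip
  v13 WRITE d 31 -> skip
  v14 WRITE d 46 -> skip
  v15 WRITE a 29 -> skip
  v16 WRITE c 78 -> drop (> snap)
  v17 WRITE d 55 -> skip
  v18 WRITE d 63 -> skip
  v19 WRITE b 41 -> skip
  v20 WRITE d 25 -> skip
  v21 WRITE b 1 -> skip
  v22 WRITE e 24 -> skip
  v23 WRITE b 69 -> skip
  v24 WRITE a 71 -> skip
  v25 WRITE d 66 -> skip
  v26 WRITE a 77 -> skip
  v27 WRITE d 18 -> skip
  v28 WRITE e 42 -> skip
  v29 WRITE a 63 -> skip
  v30 WRITE e 33 -> skip
Collected: [(4, 34)]

Answer: v4 34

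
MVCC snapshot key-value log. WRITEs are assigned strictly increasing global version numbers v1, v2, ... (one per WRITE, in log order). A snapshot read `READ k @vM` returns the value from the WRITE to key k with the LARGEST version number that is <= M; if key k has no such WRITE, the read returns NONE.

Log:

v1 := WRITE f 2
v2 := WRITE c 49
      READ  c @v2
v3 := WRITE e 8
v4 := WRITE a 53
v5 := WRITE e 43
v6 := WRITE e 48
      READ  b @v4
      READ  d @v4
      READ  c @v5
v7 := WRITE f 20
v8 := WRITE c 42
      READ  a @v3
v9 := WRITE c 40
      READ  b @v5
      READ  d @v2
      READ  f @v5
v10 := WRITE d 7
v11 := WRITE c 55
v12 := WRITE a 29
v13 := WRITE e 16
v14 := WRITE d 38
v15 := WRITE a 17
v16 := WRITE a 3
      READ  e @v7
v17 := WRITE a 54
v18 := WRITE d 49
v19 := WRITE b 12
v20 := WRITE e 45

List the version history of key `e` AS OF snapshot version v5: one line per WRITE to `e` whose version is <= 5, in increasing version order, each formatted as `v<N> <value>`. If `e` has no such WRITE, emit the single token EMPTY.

Answer: v3 8
v5 43

Derivation:
Scan writes for key=e with version <= 5:
  v1 WRITE f 2 -> skip
  v2 WRITE c 49 -> skip
  v3 WRITE e 8 -> keep
  v4 WRITE a 53 -> skip
  v5 WRITE e 43 -> keep
  v6 WRITE e 48 -> drop (> snap)
  v7 WRITE f 20 -> skip
  v8 WRITE c 42 -> skip
  v9 WRITE c 40 -> skip
  v10 WRITE d 7 -> skip
  v11 WRITE c 55 -> skip
  v12 WRITE a 29 -> skip
  v13 WRITE e 16 -> drop (> snap)
  v14 WRITE d 38 -> skip
  v15 WRITE a 17 -> skip
  v16 WRITE a 3 -> skip
  v17 WRITE a 54 -> skip
  v18 WRITE d 49 -> skip
  v19 WRITE b 12 -> skip
  v20 WRITE e 45 -> drop (> snap)
Collected: [(3, 8), (5, 43)]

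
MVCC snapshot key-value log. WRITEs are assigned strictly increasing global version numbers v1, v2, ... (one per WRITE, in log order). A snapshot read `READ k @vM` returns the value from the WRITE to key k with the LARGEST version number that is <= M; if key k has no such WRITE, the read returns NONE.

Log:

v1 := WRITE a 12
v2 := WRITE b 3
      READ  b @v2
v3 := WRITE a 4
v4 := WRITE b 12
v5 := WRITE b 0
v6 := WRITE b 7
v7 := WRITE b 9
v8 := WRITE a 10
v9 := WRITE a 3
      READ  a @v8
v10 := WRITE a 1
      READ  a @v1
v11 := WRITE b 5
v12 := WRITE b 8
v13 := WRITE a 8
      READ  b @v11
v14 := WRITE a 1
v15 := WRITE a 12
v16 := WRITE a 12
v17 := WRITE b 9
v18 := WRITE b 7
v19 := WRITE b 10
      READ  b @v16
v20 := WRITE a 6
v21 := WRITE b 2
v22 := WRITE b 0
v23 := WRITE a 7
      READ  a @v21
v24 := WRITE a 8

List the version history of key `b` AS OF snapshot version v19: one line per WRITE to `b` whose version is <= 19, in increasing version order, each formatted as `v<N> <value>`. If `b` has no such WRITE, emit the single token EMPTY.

Scan writes for key=b with version <= 19:
  v1 WRITE a 12 -> skip
  v2 WRITE b 3 -> keep
  v3 WRITE a 4 -> skip
  v4 WRITE b 12 -> keep
  v5 WRITE b 0 -> keep
  v6 WRITE b 7 -> keep
  v7 WRITE b 9 -> keep
  v8 WRITE a 10 -> skip
  v9 WRITE a 3 -> skip
  v10 WRITE a 1 -> skip
  v11 WRITE b 5 -> keep
  v12 WRITE b 8 -> keep
  v13 WRITE a 8 -> skip
  v14 WRITE a 1 -> skip
  v15 WRITE a 12 -> skip
  v16 WRITE a 12 -> skip
  v17 WRITE b 9 -> keep
  v18 WRITE b 7 -> keep
  v19 WRITE b 10 -> keep
  v20 WRITE a 6 -> skip
  v21 WRITE b 2 -> drop (> snap)
  v22 WRITE b 0 -> drop (> snap)
  v23 WRITE a 7 -> skip
  v24 WRITE a 8 -> skip
Collected: [(2, 3), (4, 12), (5, 0), (6, 7), (7, 9), (11, 5), (12, 8), (17, 9), (18, 7), (19, 10)]

Answer: v2 3
v4 12
v5 0
v6 7
v7 9
v11 5
v12 8
v17 9
v18 7
v19 10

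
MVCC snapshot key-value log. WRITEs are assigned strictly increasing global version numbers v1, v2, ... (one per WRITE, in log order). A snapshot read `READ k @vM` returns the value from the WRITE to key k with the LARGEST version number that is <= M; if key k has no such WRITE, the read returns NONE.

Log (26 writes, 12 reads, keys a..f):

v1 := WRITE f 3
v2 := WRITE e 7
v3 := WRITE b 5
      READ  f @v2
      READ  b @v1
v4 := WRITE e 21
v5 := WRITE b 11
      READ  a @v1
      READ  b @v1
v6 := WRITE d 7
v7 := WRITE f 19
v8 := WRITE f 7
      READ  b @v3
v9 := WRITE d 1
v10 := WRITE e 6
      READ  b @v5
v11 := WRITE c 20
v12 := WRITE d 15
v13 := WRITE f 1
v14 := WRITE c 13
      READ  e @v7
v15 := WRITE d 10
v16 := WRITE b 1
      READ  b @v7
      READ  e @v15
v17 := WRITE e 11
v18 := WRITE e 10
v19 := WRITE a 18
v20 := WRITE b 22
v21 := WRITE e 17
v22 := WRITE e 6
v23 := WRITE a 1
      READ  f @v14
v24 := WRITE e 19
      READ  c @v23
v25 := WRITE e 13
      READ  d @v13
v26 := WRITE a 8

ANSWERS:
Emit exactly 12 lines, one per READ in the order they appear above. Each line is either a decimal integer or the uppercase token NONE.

Answer: 3
NONE
NONE
NONE
5
11
21
11
6
1
13
15

Derivation:
v1: WRITE f=3  (f history now [(1, 3)])
v2: WRITE e=7  (e history now [(2, 7)])
v3: WRITE b=5  (b history now [(3, 5)])
READ f @v2: history=[(1, 3)] -> pick v1 -> 3
READ b @v1: history=[(3, 5)] -> no version <= 1 -> NONE
v4: WRITE e=21  (e history now [(2, 7), (4, 21)])
v5: WRITE b=11  (b history now [(3, 5), (5, 11)])
READ a @v1: history=[] -> no version <= 1 -> NONE
READ b @v1: history=[(3, 5), (5, 11)] -> no version <= 1 -> NONE
v6: WRITE d=7  (d history now [(6, 7)])
v7: WRITE f=19  (f history now [(1, 3), (7, 19)])
v8: WRITE f=7  (f history now [(1, 3), (7, 19), (8, 7)])
READ b @v3: history=[(3, 5), (5, 11)] -> pick v3 -> 5
v9: WRITE d=1  (d history now [(6, 7), (9, 1)])
v10: WRITE e=6  (e history now [(2, 7), (4, 21), (10, 6)])
READ b @v5: history=[(3, 5), (5, 11)] -> pick v5 -> 11
v11: WRITE c=20  (c history now [(11, 20)])
v12: WRITE d=15  (d history now [(6, 7), (9, 1), (12, 15)])
v13: WRITE f=1  (f history now [(1, 3), (7, 19), (8, 7), (13, 1)])
v14: WRITE c=13  (c history now [(11, 20), (14, 13)])
READ e @v7: history=[(2, 7), (4, 21), (10, 6)] -> pick v4 -> 21
v15: WRITE d=10  (d history now [(6, 7), (9, 1), (12, 15), (15, 10)])
v16: WRITE b=1  (b history now [(3, 5), (5, 11), (16, 1)])
READ b @v7: history=[(3, 5), (5, 11), (16, 1)] -> pick v5 -> 11
READ e @v15: history=[(2, 7), (4, 21), (10, 6)] -> pick v10 -> 6
v17: WRITE e=11  (e history now [(2, 7), (4, 21), (10, 6), (17, 11)])
v18: WRITE e=10  (e history now [(2, 7), (4, 21), (10, 6), (17, 11), (18, 10)])
v19: WRITE a=18  (a history now [(19, 18)])
v20: WRITE b=22  (b history now [(3, 5), (5, 11), (16, 1), (20, 22)])
v21: WRITE e=17  (e history now [(2, 7), (4, 21), (10, 6), (17, 11), (18, 10), (21, 17)])
v22: WRITE e=6  (e history now [(2, 7), (4, 21), (10, 6), (17, 11), (18, 10), (21, 17), (22, 6)])
v23: WRITE a=1  (a history now [(19, 18), (23, 1)])
READ f @v14: history=[(1, 3), (7, 19), (8, 7), (13, 1)] -> pick v13 -> 1
v24: WRITE e=19  (e history now [(2, 7), (4, 21), (10, 6), (17, 11), (18, 10), (21, 17), (22, 6), (24, 19)])
READ c @v23: history=[(11, 20), (14, 13)] -> pick v14 -> 13
v25: WRITE e=13  (e history now [(2, 7), (4, 21), (10, 6), (17, 11), (18, 10), (21, 17), (22, 6), (24, 19), (25, 13)])
READ d @v13: history=[(6, 7), (9, 1), (12, 15), (15, 10)] -> pick v12 -> 15
v26: WRITE a=8  (a history now [(19, 18), (23, 1), (26, 8)])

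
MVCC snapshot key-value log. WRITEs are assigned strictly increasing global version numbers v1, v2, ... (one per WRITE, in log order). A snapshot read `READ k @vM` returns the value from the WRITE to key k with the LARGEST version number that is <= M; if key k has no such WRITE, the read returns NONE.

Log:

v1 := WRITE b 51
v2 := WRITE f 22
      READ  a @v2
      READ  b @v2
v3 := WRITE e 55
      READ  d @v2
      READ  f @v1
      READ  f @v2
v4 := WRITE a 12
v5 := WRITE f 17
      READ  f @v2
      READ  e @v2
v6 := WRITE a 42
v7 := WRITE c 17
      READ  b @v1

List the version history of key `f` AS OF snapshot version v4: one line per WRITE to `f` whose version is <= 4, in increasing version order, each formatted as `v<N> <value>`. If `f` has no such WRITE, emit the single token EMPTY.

Scan writes for key=f with version <= 4:
  v1 WRITE b 51 -> skip
  v2 WRITE f 22 -> keep
  v3 WRITE e 55 -> skip
  v4 WRITE a 12 -> skip
  v5 WRITE f 17 -> drop (> snap)
  v6 WRITE a 42 -> skip
  v7 WRITE c 17 -> skip
Collected: [(2, 22)]

Answer: v2 22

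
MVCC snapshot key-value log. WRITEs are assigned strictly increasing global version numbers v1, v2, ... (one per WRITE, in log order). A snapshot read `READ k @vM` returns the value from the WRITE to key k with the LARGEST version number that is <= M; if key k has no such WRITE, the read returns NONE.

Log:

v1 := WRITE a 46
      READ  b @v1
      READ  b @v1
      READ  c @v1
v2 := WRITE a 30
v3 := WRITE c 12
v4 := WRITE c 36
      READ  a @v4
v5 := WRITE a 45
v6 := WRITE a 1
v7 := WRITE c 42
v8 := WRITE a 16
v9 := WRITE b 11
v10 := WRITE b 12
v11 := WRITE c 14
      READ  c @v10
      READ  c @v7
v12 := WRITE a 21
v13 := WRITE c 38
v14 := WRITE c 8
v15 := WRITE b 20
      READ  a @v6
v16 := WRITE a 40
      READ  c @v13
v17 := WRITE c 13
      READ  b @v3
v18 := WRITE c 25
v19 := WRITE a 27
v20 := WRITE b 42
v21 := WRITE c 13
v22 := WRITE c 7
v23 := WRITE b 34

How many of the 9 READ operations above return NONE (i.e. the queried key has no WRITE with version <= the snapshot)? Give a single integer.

Answer: 4

Derivation:
v1: WRITE a=46  (a history now [(1, 46)])
READ b @v1: history=[] -> no version <= 1 -> NONE
READ b @v1: history=[] -> no version <= 1 -> NONE
READ c @v1: history=[] -> no version <= 1 -> NONE
v2: WRITE a=30  (a history now [(1, 46), (2, 30)])
v3: WRITE c=12  (c history now [(3, 12)])
v4: WRITE c=36  (c history now [(3, 12), (4, 36)])
READ a @v4: history=[(1, 46), (2, 30)] -> pick v2 -> 30
v5: WRITE a=45  (a history now [(1, 46), (2, 30), (5, 45)])
v6: WRITE a=1  (a history now [(1, 46), (2, 30), (5, 45), (6, 1)])
v7: WRITE c=42  (c history now [(3, 12), (4, 36), (7, 42)])
v8: WRITE a=16  (a history now [(1, 46), (2, 30), (5, 45), (6, 1), (8, 16)])
v9: WRITE b=11  (b history now [(9, 11)])
v10: WRITE b=12  (b history now [(9, 11), (10, 12)])
v11: WRITE c=14  (c history now [(3, 12), (4, 36), (7, 42), (11, 14)])
READ c @v10: history=[(3, 12), (4, 36), (7, 42), (11, 14)] -> pick v7 -> 42
READ c @v7: history=[(3, 12), (4, 36), (7, 42), (11, 14)] -> pick v7 -> 42
v12: WRITE a=21  (a history now [(1, 46), (2, 30), (5, 45), (6, 1), (8, 16), (12, 21)])
v13: WRITE c=38  (c history now [(3, 12), (4, 36), (7, 42), (11, 14), (13, 38)])
v14: WRITE c=8  (c history now [(3, 12), (4, 36), (7, 42), (11, 14), (13, 38), (14, 8)])
v15: WRITE b=20  (b history now [(9, 11), (10, 12), (15, 20)])
READ a @v6: history=[(1, 46), (2, 30), (5, 45), (6, 1), (8, 16), (12, 21)] -> pick v6 -> 1
v16: WRITE a=40  (a history now [(1, 46), (2, 30), (5, 45), (6, 1), (8, 16), (12, 21), (16, 40)])
READ c @v13: history=[(3, 12), (4, 36), (7, 42), (11, 14), (13, 38), (14, 8)] -> pick v13 -> 38
v17: WRITE c=13  (c history now [(3, 12), (4, 36), (7, 42), (11, 14), (13, 38), (14, 8), (17, 13)])
READ b @v3: history=[(9, 11), (10, 12), (15, 20)] -> no version <= 3 -> NONE
v18: WRITE c=25  (c history now [(3, 12), (4, 36), (7, 42), (11, 14), (13, 38), (14, 8), (17, 13), (18, 25)])
v19: WRITE a=27  (a history now [(1, 46), (2, 30), (5, 45), (6, 1), (8, 16), (12, 21), (16, 40), (19, 27)])
v20: WRITE b=42  (b history now [(9, 11), (10, 12), (15, 20), (20, 42)])
v21: WRITE c=13  (c history now [(3, 12), (4, 36), (7, 42), (11, 14), (13, 38), (14, 8), (17, 13), (18, 25), (21, 13)])
v22: WRITE c=7  (c history now [(3, 12), (4, 36), (7, 42), (11, 14), (13, 38), (14, 8), (17, 13), (18, 25), (21, 13), (22, 7)])
v23: WRITE b=34  (b history now [(9, 11), (10, 12), (15, 20), (20, 42), (23, 34)])
Read results in order: ['NONE', 'NONE', 'NONE', '30', '42', '42', '1', '38', 'NONE']
NONE count = 4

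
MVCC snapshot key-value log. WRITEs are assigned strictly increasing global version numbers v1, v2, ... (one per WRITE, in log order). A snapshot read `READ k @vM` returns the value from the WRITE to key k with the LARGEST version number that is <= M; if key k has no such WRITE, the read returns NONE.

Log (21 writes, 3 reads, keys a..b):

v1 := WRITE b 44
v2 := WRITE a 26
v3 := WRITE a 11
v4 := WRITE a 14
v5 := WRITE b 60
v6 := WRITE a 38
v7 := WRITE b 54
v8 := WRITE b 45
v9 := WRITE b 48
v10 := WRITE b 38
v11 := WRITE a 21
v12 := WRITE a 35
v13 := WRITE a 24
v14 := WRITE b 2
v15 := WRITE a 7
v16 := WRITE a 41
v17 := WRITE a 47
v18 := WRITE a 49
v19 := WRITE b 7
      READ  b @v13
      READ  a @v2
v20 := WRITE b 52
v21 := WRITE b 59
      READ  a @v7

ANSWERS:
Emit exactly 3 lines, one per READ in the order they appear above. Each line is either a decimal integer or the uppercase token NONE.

v1: WRITE b=44  (b history now [(1, 44)])
v2: WRITE a=26  (a history now [(2, 26)])
v3: WRITE a=11  (a history now [(2, 26), (3, 11)])
v4: WRITE a=14  (a history now [(2, 26), (3, 11), (4, 14)])
v5: WRITE b=60  (b history now [(1, 44), (5, 60)])
v6: WRITE a=38  (a history now [(2, 26), (3, 11), (4, 14), (6, 38)])
v7: WRITE b=54  (b history now [(1, 44), (5, 60), (7, 54)])
v8: WRITE b=45  (b history now [(1, 44), (5, 60), (7, 54), (8, 45)])
v9: WRITE b=48  (b history now [(1, 44), (5, 60), (7, 54), (8, 45), (9, 48)])
v10: WRITE b=38  (b history now [(1, 44), (5, 60), (7, 54), (8, 45), (9, 48), (10, 38)])
v11: WRITE a=21  (a history now [(2, 26), (3, 11), (4, 14), (6, 38), (11, 21)])
v12: WRITE a=35  (a history now [(2, 26), (3, 11), (4, 14), (6, 38), (11, 21), (12, 35)])
v13: WRITE a=24  (a history now [(2, 26), (3, 11), (4, 14), (6, 38), (11, 21), (12, 35), (13, 24)])
v14: WRITE b=2  (b history now [(1, 44), (5, 60), (7, 54), (8, 45), (9, 48), (10, 38), (14, 2)])
v15: WRITE a=7  (a history now [(2, 26), (3, 11), (4, 14), (6, 38), (11, 21), (12, 35), (13, 24), (15, 7)])
v16: WRITE a=41  (a history now [(2, 26), (3, 11), (4, 14), (6, 38), (11, 21), (12, 35), (13, 24), (15, 7), (16, 41)])
v17: WRITE a=47  (a history now [(2, 26), (3, 11), (4, 14), (6, 38), (11, 21), (12, 35), (13, 24), (15, 7), (16, 41), (17, 47)])
v18: WRITE a=49  (a history now [(2, 26), (3, 11), (4, 14), (6, 38), (11, 21), (12, 35), (13, 24), (15, 7), (16, 41), (17, 47), (18, 49)])
v19: WRITE b=7  (b history now [(1, 44), (5, 60), (7, 54), (8, 45), (9, 48), (10, 38), (14, 2), (19, 7)])
READ b @v13: history=[(1, 44), (5, 60), (7, 54), (8, 45), (9, 48), (10, 38), (14, 2), (19, 7)] -> pick v10 -> 38
READ a @v2: history=[(2, 26), (3, 11), (4, 14), (6, 38), (11, 21), (12, 35), (13, 24), (15, 7), (16, 41), (17, 47), (18, 49)] -> pick v2 -> 26
v20: WRITE b=52  (b history now [(1, 44), (5, 60), (7, 54), (8, 45), (9, 48), (10, 38), (14, 2), (19, 7), (20, 52)])
v21: WRITE b=59  (b history now [(1, 44), (5, 60), (7, 54), (8, 45), (9, 48), (10, 38), (14, 2), (19, 7), (20, 52), (21, 59)])
READ a @v7: history=[(2, 26), (3, 11), (4, 14), (6, 38), (11, 21), (12, 35), (13, 24), (15, 7), (16, 41), (17, 47), (18, 49)] -> pick v6 -> 38

Answer: 38
26
38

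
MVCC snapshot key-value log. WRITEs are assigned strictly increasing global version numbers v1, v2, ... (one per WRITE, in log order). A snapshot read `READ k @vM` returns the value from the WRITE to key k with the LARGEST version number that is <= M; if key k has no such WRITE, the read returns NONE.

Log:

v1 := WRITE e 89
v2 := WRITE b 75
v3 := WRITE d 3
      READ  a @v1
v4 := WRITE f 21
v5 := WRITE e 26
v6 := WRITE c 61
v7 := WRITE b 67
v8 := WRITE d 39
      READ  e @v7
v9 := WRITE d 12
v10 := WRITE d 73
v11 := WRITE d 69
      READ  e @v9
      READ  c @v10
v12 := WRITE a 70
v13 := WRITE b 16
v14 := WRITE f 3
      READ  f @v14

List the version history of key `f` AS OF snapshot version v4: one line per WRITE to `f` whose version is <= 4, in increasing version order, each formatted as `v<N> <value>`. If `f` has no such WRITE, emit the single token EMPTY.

Scan writes for key=f with version <= 4:
  v1 WRITE e 89 -> skip
  v2 WRITE b 75 -> skip
  v3 WRITE d 3 -> skip
  v4 WRITE f 21 -> keep
  v5 WRITE e 26 -> skip
  v6 WRITE c 61 -> skip
  v7 WRITE b 67 -> skip
  v8 WRITE d 39 -> skip
  v9 WRITE d 12 -> skip
  v10 WRITE d 73 -> skip
  v11 WRITE d 69 -> skip
  v12 WRITE a 70 -> skip
  v13 WRITE b 16 -> skip
  v14 WRITE f 3 -> drop (> snap)
Collected: [(4, 21)]

Answer: v4 21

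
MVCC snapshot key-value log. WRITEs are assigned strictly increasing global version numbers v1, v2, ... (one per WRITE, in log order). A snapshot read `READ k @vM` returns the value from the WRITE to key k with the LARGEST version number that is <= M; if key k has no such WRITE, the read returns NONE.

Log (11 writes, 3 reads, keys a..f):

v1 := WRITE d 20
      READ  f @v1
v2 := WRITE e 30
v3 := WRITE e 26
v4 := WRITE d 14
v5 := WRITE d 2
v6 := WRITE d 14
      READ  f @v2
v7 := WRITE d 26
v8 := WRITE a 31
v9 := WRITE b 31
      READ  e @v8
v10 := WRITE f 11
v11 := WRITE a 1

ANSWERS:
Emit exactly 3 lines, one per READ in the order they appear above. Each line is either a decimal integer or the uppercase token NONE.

Answer: NONE
NONE
26

Derivation:
v1: WRITE d=20  (d history now [(1, 20)])
READ f @v1: history=[] -> no version <= 1 -> NONE
v2: WRITE e=30  (e history now [(2, 30)])
v3: WRITE e=26  (e history now [(2, 30), (3, 26)])
v4: WRITE d=14  (d history now [(1, 20), (4, 14)])
v5: WRITE d=2  (d history now [(1, 20), (4, 14), (5, 2)])
v6: WRITE d=14  (d history now [(1, 20), (4, 14), (5, 2), (6, 14)])
READ f @v2: history=[] -> no version <= 2 -> NONE
v7: WRITE d=26  (d history now [(1, 20), (4, 14), (5, 2), (6, 14), (7, 26)])
v8: WRITE a=31  (a history now [(8, 31)])
v9: WRITE b=31  (b history now [(9, 31)])
READ e @v8: history=[(2, 30), (3, 26)] -> pick v3 -> 26
v10: WRITE f=11  (f history now [(10, 11)])
v11: WRITE a=1  (a history now [(8, 31), (11, 1)])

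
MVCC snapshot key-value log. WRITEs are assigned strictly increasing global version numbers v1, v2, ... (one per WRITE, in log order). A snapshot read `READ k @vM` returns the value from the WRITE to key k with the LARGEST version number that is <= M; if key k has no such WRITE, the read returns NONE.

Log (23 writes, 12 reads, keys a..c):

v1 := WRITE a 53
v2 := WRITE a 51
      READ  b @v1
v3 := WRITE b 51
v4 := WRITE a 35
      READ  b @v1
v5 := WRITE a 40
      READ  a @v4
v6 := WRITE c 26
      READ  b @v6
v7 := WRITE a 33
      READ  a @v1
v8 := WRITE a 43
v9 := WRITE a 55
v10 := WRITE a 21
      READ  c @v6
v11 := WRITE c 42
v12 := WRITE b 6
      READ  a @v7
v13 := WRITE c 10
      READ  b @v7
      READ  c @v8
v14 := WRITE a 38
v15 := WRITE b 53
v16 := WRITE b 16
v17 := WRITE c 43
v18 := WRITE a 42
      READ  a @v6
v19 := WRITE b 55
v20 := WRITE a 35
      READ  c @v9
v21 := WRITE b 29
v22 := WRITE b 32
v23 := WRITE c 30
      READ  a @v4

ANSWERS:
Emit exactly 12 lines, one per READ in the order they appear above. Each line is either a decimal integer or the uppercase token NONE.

Answer: NONE
NONE
35
51
53
26
33
51
26
40
26
35

Derivation:
v1: WRITE a=53  (a history now [(1, 53)])
v2: WRITE a=51  (a history now [(1, 53), (2, 51)])
READ b @v1: history=[] -> no version <= 1 -> NONE
v3: WRITE b=51  (b history now [(3, 51)])
v4: WRITE a=35  (a history now [(1, 53), (2, 51), (4, 35)])
READ b @v1: history=[(3, 51)] -> no version <= 1 -> NONE
v5: WRITE a=40  (a history now [(1, 53), (2, 51), (4, 35), (5, 40)])
READ a @v4: history=[(1, 53), (2, 51), (4, 35), (5, 40)] -> pick v4 -> 35
v6: WRITE c=26  (c history now [(6, 26)])
READ b @v6: history=[(3, 51)] -> pick v3 -> 51
v7: WRITE a=33  (a history now [(1, 53), (2, 51), (4, 35), (5, 40), (7, 33)])
READ a @v1: history=[(1, 53), (2, 51), (4, 35), (5, 40), (7, 33)] -> pick v1 -> 53
v8: WRITE a=43  (a history now [(1, 53), (2, 51), (4, 35), (5, 40), (7, 33), (8, 43)])
v9: WRITE a=55  (a history now [(1, 53), (2, 51), (4, 35), (5, 40), (7, 33), (8, 43), (9, 55)])
v10: WRITE a=21  (a history now [(1, 53), (2, 51), (4, 35), (5, 40), (7, 33), (8, 43), (9, 55), (10, 21)])
READ c @v6: history=[(6, 26)] -> pick v6 -> 26
v11: WRITE c=42  (c history now [(6, 26), (11, 42)])
v12: WRITE b=6  (b history now [(3, 51), (12, 6)])
READ a @v7: history=[(1, 53), (2, 51), (4, 35), (5, 40), (7, 33), (8, 43), (9, 55), (10, 21)] -> pick v7 -> 33
v13: WRITE c=10  (c history now [(6, 26), (11, 42), (13, 10)])
READ b @v7: history=[(3, 51), (12, 6)] -> pick v3 -> 51
READ c @v8: history=[(6, 26), (11, 42), (13, 10)] -> pick v6 -> 26
v14: WRITE a=38  (a history now [(1, 53), (2, 51), (4, 35), (5, 40), (7, 33), (8, 43), (9, 55), (10, 21), (14, 38)])
v15: WRITE b=53  (b history now [(3, 51), (12, 6), (15, 53)])
v16: WRITE b=16  (b history now [(3, 51), (12, 6), (15, 53), (16, 16)])
v17: WRITE c=43  (c history now [(6, 26), (11, 42), (13, 10), (17, 43)])
v18: WRITE a=42  (a history now [(1, 53), (2, 51), (4, 35), (5, 40), (7, 33), (8, 43), (9, 55), (10, 21), (14, 38), (18, 42)])
READ a @v6: history=[(1, 53), (2, 51), (4, 35), (5, 40), (7, 33), (8, 43), (9, 55), (10, 21), (14, 38), (18, 42)] -> pick v5 -> 40
v19: WRITE b=55  (b history now [(3, 51), (12, 6), (15, 53), (16, 16), (19, 55)])
v20: WRITE a=35  (a history now [(1, 53), (2, 51), (4, 35), (5, 40), (7, 33), (8, 43), (9, 55), (10, 21), (14, 38), (18, 42), (20, 35)])
READ c @v9: history=[(6, 26), (11, 42), (13, 10), (17, 43)] -> pick v6 -> 26
v21: WRITE b=29  (b history now [(3, 51), (12, 6), (15, 53), (16, 16), (19, 55), (21, 29)])
v22: WRITE b=32  (b history now [(3, 51), (12, 6), (15, 53), (16, 16), (19, 55), (21, 29), (22, 32)])
v23: WRITE c=30  (c history now [(6, 26), (11, 42), (13, 10), (17, 43), (23, 30)])
READ a @v4: history=[(1, 53), (2, 51), (4, 35), (5, 40), (7, 33), (8, 43), (9, 55), (10, 21), (14, 38), (18, 42), (20, 35)] -> pick v4 -> 35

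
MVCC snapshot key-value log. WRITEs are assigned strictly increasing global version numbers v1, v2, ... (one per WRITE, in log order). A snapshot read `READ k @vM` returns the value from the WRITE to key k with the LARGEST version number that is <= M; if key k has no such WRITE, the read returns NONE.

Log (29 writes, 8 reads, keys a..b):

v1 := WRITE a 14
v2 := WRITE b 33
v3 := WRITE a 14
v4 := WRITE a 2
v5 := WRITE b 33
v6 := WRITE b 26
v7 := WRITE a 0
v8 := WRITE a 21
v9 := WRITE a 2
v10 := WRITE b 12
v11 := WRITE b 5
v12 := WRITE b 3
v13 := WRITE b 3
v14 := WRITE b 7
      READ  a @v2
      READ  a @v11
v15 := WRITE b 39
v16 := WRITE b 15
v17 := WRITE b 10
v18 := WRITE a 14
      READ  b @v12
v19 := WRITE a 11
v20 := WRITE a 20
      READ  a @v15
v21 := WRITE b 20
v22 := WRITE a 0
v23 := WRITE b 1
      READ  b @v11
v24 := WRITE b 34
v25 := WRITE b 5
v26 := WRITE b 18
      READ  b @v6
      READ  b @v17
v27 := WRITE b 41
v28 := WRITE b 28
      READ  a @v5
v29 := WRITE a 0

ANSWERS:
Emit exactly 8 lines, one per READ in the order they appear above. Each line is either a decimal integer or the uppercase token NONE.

v1: WRITE a=14  (a history now [(1, 14)])
v2: WRITE b=33  (b history now [(2, 33)])
v3: WRITE a=14  (a history now [(1, 14), (3, 14)])
v4: WRITE a=2  (a history now [(1, 14), (3, 14), (4, 2)])
v5: WRITE b=33  (b history now [(2, 33), (5, 33)])
v6: WRITE b=26  (b history now [(2, 33), (5, 33), (6, 26)])
v7: WRITE a=0  (a history now [(1, 14), (3, 14), (4, 2), (7, 0)])
v8: WRITE a=21  (a history now [(1, 14), (3, 14), (4, 2), (7, 0), (8, 21)])
v9: WRITE a=2  (a history now [(1, 14), (3, 14), (4, 2), (7, 0), (8, 21), (9, 2)])
v10: WRITE b=12  (b history now [(2, 33), (5, 33), (6, 26), (10, 12)])
v11: WRITE b=5  (b history now [(2, 33), (5, 33), (6, 26), (10, 12), (11, 5)])
v12: WRITE b=3  (b history now [(2, 33), (5, 33), (6, 26), (10, 12), (11, 5), (12, 3)])
v13: WRITE b=3  (b history now [(2, 33), (5, 33), (6, 26), (10, 12), (11, 5), (12, 3), (13, 3)])
v14: WRITE b=7  (b history now [(2, 33), (5, 33), (6, 26), (10, 12), (11, 5), (12, 3), (13, 3), (14, 7)])
READ a @v2: history=[(1, 14), (3, 14), (4, 2), (7, 0), (8, 21), (9, 2)] -> pick v1 -> 14
READ a @v11: history=[(1, 14), (3, 14), (4, 2), (7, 0), (8, 21), (9, 2)] -> pick v9 -> 2
v15: WRITE b=39  (b history now [(2, 33), (5, 33), (6, 26), (10, 12), (11, 5), (12, 3), (13, 3), (14, 7), (15, 39)])
v16: WRITE b=15  (b history now [(2, 33), (5, 33), (6, 26), (10, 12), (11, 5), (12, 3), (13, 3), (14, 7), (15, 39), (16, 15)])
v17: WRITE b=10  (b history now [(2, 33), (5, 33), (6, 26), (10, 12), (11, 5), (12, 3), (13, 3), (14, 7), (15, 39), (16, 15), (17, 10)])
v18: WRITE a=14  (a history now [(1, 14), (3, 14), (4, 2), (7, 0), (8, 21), (9, 2), (18, 14)])
READ b @v12: history=[(2, 33), (5, 33), (6, 26), (10, 12), (11, 5), (12, 3), (13, 3), (14, 7), (15, 39), (16, 15), (17, 10)] -> pick v12 -> 3
v19: WRITE a=11  (a history now [(1, 14), (3, 14), (4, 2), (7, 0), (8, 21), (9, 2), (18, 14), (19, 11)])
v20: WRITE a=20  (a history now [(1, 14), (3, 14), (4, 2), (7, 0), (8, 21), (9, 2), (18, 14), (19, 11), (20, 20)])
READ a @v15: history=[(1, 14), (3, 14), (4, 2), (7, 0), (8, 21), (9, 2), (18, 14), (19, 11), (20, 20)] -> pick v9 -> 2
v21: WRITE b=20  (b history now [(2, 33), (5, 33), (6, 26), (10, 12), (11, 5), (12, 3), (13, 3), (14, 7), (15, 39), (16, 15), (17, 10), (21, 20)])
v22: WRITE a=0  (a history now [(1, 14), (3, 14), (4, 2), (7, 0), (8, 21), (9, 2), (18, 14), (19, 11), (20, 20), (22, 0)])
v23: WRITE b=1  (b history now [(2, 33), (5, 33), (6, 26), (10, 12), (11, 5), (12, 3), (13, 3), (14, 7), (15, 39), (16, 15), (17, 10), (21, 20), (23, 1)])
READ b @v11: history=[(2, 33), (5, 33), (6, 26), (10, 12), (11, 5), (12, 3), (13, 3), (14, 7), (15, 39), (16, 15), (17, 10), (21, 20), (23, 1)] -> pick v11 -> 5
v24: WRITE b=34  (b history now [(2, 33), (5, 33), (6, 26), (10, 12), (11, 5), (12, 3), (13, 3), (14, 7), (15, 39), (16, 15), (17, 10), (21, 20), (23, 1), (24, 34)])
v25: WRITE b=5  (b history now [(2, 33), (5, 33), (6, 26), (10, 12), (11, 5), (12, 3), (13, 3), (14, 7), (15, 39), (16, 15), (17, 10), (21, 20), (23, 1), (24, 34), (25, 5)])
v26: WRITE b=18  (b history now [(2, 33), (5, 33), (6, 26), (10, 12), (11, 5), (12, 3), (13, 3), (14, 7), (15, 39), (16, 15), (17, 10), (21, 20), (23, 1), (24, 34), (25, 5), (26, 18)])
READ b @v6: history=[(2, 33), (5, 33), (6, 26), (10, 12), (11, 5), (12, 3), (13, 3), (14, 7), (15, 39), (16, 15), (17, 10), (21, 20), (23, 1), (24, 34), (25, 5), (26, 18)] -> pick v6 -> 26
READ b @v17: history=[(2, 33), (5, 33), (6, 26), (10, 12), (11, 5), (12, 3), (13, 3), (14, 7), (15, 39), (16, 15), (17, 10), (21, 20), (23, 1), (24, 34), (25, 5), (26, 18)] -> pick v17 -> 10
v27: WRITE b=41  (b history now [(2, 33), (5, 33), (6, 26), (10, 12), (11, 5), (12, 3), (13, 3), (14, 7), (15, 39), (16, 15), (17, 10), (21, 20), (23, 1), (24, 34), (25, 5), (26, 18), (27, 41)])
v28: WRITE b=28  (b history now [(2, 33), (5, 33), (6, 26), (10, 12), (11, 5), (12, 3), (13, 3), (14, 7), (15, 39), (16, 15), (17, 10), (21, 20), (23, 1), (24, 34), (25, 5), (26, 18), (27, 41), (28, 28)])
READ a @v5: history=[(1, 14), (3, 14), (4, 2), (7, 0), (8, 21), (9, 2), (18, 14), (19, 11), (20, 20), (22, 0)] -> pick v4 -> 2
v29: WRITE a=0  (a history now [(1, 14), (3, 14), (4, 2), (7, 0), (8, 21), (9, 2), (18, 14), (19, 11), (20, 20), (22, 0), (29, 0)])

Answer: 14
2
3
2
5
26
10
2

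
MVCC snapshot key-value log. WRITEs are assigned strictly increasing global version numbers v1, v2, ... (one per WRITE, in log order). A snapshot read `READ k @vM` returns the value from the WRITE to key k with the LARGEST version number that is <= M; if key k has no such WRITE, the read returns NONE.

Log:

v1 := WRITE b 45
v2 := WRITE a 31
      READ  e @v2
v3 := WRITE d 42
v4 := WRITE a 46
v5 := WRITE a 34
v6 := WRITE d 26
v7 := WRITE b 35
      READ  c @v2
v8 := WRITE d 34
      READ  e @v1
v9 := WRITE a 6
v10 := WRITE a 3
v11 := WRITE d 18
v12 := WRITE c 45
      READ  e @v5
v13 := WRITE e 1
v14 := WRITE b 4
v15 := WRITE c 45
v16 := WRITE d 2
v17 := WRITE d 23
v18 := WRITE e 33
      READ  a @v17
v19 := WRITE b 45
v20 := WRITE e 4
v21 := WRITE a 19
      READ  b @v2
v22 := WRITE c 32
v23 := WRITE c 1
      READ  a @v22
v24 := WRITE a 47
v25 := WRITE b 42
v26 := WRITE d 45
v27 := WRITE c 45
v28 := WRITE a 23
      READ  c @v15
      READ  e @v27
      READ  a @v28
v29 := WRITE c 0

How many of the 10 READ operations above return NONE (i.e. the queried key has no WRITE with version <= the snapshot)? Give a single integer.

Answer: 4

Derivation:
v1: WRITE b=45  (b history now [(1, 45)])
v2: WRITE a=31  (a history now [(2, 31)])
READ e @v2: history=[] -> no version <= 2 -> NONE
v3: WRITE d=42  (d history now [(3, 42)])
v4: WRITE a=46  (a history now [(2, 31), (4, 46)])
v5: WRITE a=34  (a history now [(2, 31), (4, 46), (5, 34)])
v6: WRITE d=26  (d history now [(3, 42), (6, 26)])
v7: WRITE b=35  (b history now [(1, 45), (7, 35)])
READ c @v2: history=[] -> no version <= 2 -> NONE
v8: WRITE d=34  (d history now [(3, 42), (6, 26), (8, 34)])
READ e @v1: history=[] -> no version <= 1 -> NONE
v9: WRITE a=6  (a history now [(2, 31), (4, 46), (5, 34), (9, 6)])
v10: WRITE a=3  (a history now [(2, 31), (4, 46), (5, 34), (9, 6), (10, 3)])
v11: WRITE d=18  (d history now [(3, 42), (6, 26), (8, 34), (11, 18)])
v12: WRITE c=45  (c history now [(12, 45)])
READ e @v5: history=[] -> no version <= 5 -> NONE
v13: WRITE e=1  (e history now [(13, 1)])
v14: WRITE b=4  (b history now [(1, 45), (7, 35), (14, 4)])
v15: WRITE c=45  (c history now [(12, 45), (15, 45)])
v16: WRITE d=2  (d history now [(3, 42), (6, 26), (8, 34), (11, 18), (16, 2)])
v17: WRITE d=23  (d history now [(3, 42), (6, 26), (8, 34), (11, 18), (16, 2), (17, 23)])
v18: WRITE e=33  (e history now [(13, 1), (18, 33)])
READ a @v17: history=[(2, 31), (4, 46), (5, 34), (9, 6), (10, 3)] -> pick v10 -> 3
v19: WRITE b=45  (b history now [(1, 45), (7, 35), (14, 4), (19, 45)])
v20: WRITE e=4  (e history now [(13, 1), (18, 33), (20, 4)])
v21: WRITE a=19  (a history now [(2, 31), (4, 46), (5, 34), (9, 6), (10, 3), (21, 19)])
READ b @v2: history=[(1, 45), (7, 35), (14, 4), (19, 45)] -> pick v1 -> 45
v22: WRITE c=32  (c history now [(12, 45), (15, 45), (22, 32)])
v23: WRITE c=1  (c history now [(12, 45), (15, 45), (22, 32), (23, 1)])
READ a @v22: history=[(2, 31), (4, 46), (5, 34), (9, 6), (10, 3), (21, 19)] -> pick v21 -> 19
v24: WRITE a=47  (a history now [(2, 31), (4, 46), (5, 34), (9, 6), (10, 3), (21, 19), (24, 47)])
v25: WRITE b=42  (b history now [(1, 45), (7, 35), (14, 4), (19, 45), (25, 42)])
v26: WRITE d=45  (d history now [(3, 42), (6, 26), (8, 34), (11, 18), (16, 2), (17, 23), (26, 45)])
v27: WRITE c=45  (c history now [(12, 45), (15, 45), (22, 32), (23, 1), (27, 45)])
v28: WRITE a=23  (a history now [(2, 31), (4, 46), (5, 34), (9, 6), (10, 3), (21, 19), (24, 47), (28, 23)])
READ c @v15: history=[(12, 45), (15, 45), (22, 32), (23, 1), (27, 45)] -> pick v15 -> 45
READ e @v27: history=[(13, 1), (18, 33), (20, 4)] -> pick v20 -> 4
READ a @v28: history=[(2, 31), (4, 46), (5, 34), (9, 6), (10, 3), (21, 19), (24, 47), (28, 23)] -> pick v28 -> 23
v29: WRITE c=0  (c history now [(12, 45), (15, 45), (22, 32), (23, 1), (27, 45), (29, 0)])
Read results in order: ['NONE', 'NONE', 'NONE', 'NONE', '3', '45', '19', '45', '4', '23']
NONE count = 4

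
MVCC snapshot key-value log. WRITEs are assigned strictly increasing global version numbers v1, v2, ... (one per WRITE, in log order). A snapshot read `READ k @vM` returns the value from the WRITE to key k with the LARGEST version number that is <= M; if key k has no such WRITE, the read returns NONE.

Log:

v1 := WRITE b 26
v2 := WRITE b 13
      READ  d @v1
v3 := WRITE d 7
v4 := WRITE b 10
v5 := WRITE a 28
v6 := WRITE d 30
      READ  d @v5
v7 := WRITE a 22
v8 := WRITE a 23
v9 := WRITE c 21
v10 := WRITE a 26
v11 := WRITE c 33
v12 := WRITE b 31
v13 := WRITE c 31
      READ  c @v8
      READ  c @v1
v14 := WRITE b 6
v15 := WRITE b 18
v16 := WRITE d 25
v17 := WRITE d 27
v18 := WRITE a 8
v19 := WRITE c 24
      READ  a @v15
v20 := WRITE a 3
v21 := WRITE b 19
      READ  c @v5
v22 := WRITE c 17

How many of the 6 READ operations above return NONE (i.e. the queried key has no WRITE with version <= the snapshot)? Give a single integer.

Answer: 4

Derivation:
v1: WRITE b=26  (b history now [(1, 26)])
v2: WRITE b=13  (b history now [(1, 26), (2, 13)])
READ d @v1: history=[] -> no version <= 1 -> NONE
v3: WRITE d=7  (d history now [(3, 7)])
v4: WRITE b=10  (b history now [(1, 26), (2, 13), (4, 10)])
v5: WRITE a=28  (a history now [(5, 28)])
v6: WRITE d=30  (d history now [(3, 7), (6, 30)])
READ d @v5: history=[(3, 7), (6, 30)] -> pick v3 -> 7
v7: WRITE a=22  (a history now [(5, 28), (7, 22)])
v8: WRITE a=23  (a history now [(5, 28), (7, 22), (8, 23)])
v9: WRITE c=21  (c history now [(9, 21)])
v10: WRITE a=26  (a history now [(5, 28), (7, 22), (8, 23), (10, 26)])
v11: WRITE c=33  (c history now [(9, 21), (11, 33)])
v12: WRITE b=31  (b history now [(1, 26), (2, 13), (4, 10), (12, 31)])
v13: WRITE c=31  (c history now [(9, 21), (11, 33), (13, 31)])
READ c @v8: history=[(9, 21), (11, 33), (13, 31)] -> no version <= 8 -> NONE
READ c @v1: history=[(9, 21), (11, 33), (13, 31)] -> no version <= 1 -> NONE
v14: WRITE b=6  (b history now [(1, 26), (2, 13), (4, 10), (12, 31), (14, 6)])
v15: WRITE b=18  (b history now [(1, 26), (2, 13), (4, 10), (12, 31), (14, 6), (15, 18)])
v16: WRITE d=25  (d history now [(3, 7), (6, 30), (16, 25)])
v17: WRITE d=27  (d history now [(3, 7), (6, 30), (16, 25), (17, 27)])
v18: WRITE a=8  (a history now [(5, 28), (7, 22), (8, 23), (10, 26), (18, 8)])
v19: WRITE c=24  (c history now [(9, 21), (11, 33), (13, 31), (19, 24)])
READ a @v15: history=[(5, 28), (7, 22), (8, 23), (10, 26), (18, 8)] -> pick v10 -> 26
v20: WRITE a=3  (a history now [(5, 28), (7, 22), (8, 23), (10, 26), (18, 8), (20, 3)])
v21: WRITE b=19  (b history now [(1, 26), (2, 13), (4, 10), (12, 31), (14, 6), (15, 18), (21, 19)])
READ c @v5: history=[(9, 21), (11, 33), (13, 31), (19, 24)] -> no version <= 5 -> NONE
v22: WRITE c=17  (c history now [(9, 21), (11, 33), (13, 31), (19, 24), (22, 17)])
Read results in order: ['NONE', '7', 'NONE', 'NONE', '26', 'NONE']
NONE count = 4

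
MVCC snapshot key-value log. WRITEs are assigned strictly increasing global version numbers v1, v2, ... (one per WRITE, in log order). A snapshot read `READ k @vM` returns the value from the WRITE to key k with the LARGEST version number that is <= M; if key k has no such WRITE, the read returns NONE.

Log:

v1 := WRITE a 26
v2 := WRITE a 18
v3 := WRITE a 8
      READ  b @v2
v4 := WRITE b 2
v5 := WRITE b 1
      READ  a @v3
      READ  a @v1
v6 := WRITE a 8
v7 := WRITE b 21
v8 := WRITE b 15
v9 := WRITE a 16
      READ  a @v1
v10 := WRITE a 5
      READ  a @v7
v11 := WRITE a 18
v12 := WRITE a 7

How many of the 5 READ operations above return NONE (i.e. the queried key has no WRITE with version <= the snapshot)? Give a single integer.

Answer: 1

Derivation:
v1: WRITE a=26  (a history now [(1, 26)])
v2: WRITE a=18  (a history now [(1, 26), (2, 18)])
v3: WRITE a=8  (a history now [(1, 26), (2, 18), (3, 8)])
READ b @v2: history=[] -> no version <= 2 -> NONE
v4: WRITE b=2  (b history now [(4, 2)])
v5: WRITE b=1  (b history now [(4, 2), (5, 1)])
READ a @v3: history=[(1, 26), (2, 18), (3, 8)] -> pick v3 -> 8
READ a @v1: history=[(1, 26), (2, 18), (3, 8)] -> pick v1 -> 26
v6: WRITE a=8  (a history now [(1, 26), (2, 18), (3, 8), (6, 8)])
v7: WRITE b=21  (b history now [(4, 2), (5, 1), (7, 21)])
v8: WRITE b=15  (b history now [(4, 2), (5, 1), (7, 21), (8, 15)])
v9: WRITE a=16  (a history now [(1, 26), (2, 18), (3, 8), (6, 8), (9, 16)])
READ a @v1: history=[(1, 26), (2, 18), (3, 8), (6, 8), (9, 16)] -> pick v1 -> 26
v10: WRITE a=5  (a history now [(1, 26), (2, 18), (3, 8), (6, 8), (9, 16), (10, 5)])
READ a @v7: history=[(1, 26), (2, 18), (3, 8), (6, 8), (9, 16), (10, 5)] -> pick v6 -> 8
v11: WRITE a=18  (a history now [(1, 26), (2, 18), (3, 8), (6, 8), (9, 16), (10, 5), (11, 18)])
v12: WRITE a=7  (a history now [(1, 26), (2, 18), (3, 8), (6, 8), (9, 16), (10, 5), (11, 18), (12, 7)])
Read results in order: ['NONE', '8', '26', '26', '8']
NONE count = 1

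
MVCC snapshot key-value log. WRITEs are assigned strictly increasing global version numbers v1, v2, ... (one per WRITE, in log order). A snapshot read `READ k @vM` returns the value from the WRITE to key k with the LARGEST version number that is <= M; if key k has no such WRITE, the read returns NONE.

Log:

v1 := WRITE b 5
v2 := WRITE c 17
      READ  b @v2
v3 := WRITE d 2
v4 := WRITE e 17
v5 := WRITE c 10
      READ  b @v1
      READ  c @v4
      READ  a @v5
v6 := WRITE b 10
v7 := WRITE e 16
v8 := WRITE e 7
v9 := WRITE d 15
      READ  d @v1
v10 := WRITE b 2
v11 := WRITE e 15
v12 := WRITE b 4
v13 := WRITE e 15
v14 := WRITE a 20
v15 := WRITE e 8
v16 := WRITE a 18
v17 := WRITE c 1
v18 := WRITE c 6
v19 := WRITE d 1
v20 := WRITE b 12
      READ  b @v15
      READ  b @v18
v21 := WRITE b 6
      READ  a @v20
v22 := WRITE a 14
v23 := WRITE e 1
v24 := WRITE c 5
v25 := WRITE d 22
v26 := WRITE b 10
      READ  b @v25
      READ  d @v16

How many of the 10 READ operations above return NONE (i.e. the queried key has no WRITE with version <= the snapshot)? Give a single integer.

Answer: 2

Derivation:
v1: WRITE b=5  (b history now [(1, 5)])
v2: WRITE c=17  (c history now [(2, 17)])
READ b @v2: history=[(1, 5)] -> pick v1 -> 5
v3: WRITE d=2  (d history now [(3, 2)])
v4: WRITE e=17  (e history now [(4, 17)])
v5: WRITE c=10  (c history now [(2, 17), (5, 10)])
READ b @v1: history=[(1, 5)] -> pick v1 -> 5
READ c @v4: history=[(2, 17), (5, 10)] -> pick v2 -> 17
READ a @v5: history=[] -> no version <= 5 -> NONE
v6: WRITE b=10  (b history now [(1, 5), (6, 10)])
v7: WRITE e=16  (e history now [(4, 17), (7, 16)])
v8: WRITE e=7  (e history now [(4, 17), (7, 16), (8, 7)])
v9: WRITE d=15  (d history now [(3, 2), (9, 15)])
READ d @v1: history=[(3, 2), (9, 15)] -> no version <= 1 -> NONE
v10: WRITE b=2  (b history now [(1, 5), (6, 10), (10, 2)])
v11: WRITE e=15  (e history now [(4, 17), (7, 16), (8, 7), (11, 15)])
v12: WRITE b=4  (b history now [(1, 5), (6, 10), (10, 2), (12, 4)])
v13: WRITE e=15  (e history now [(4, 17), (7, 16), (8, 7), (11, 15), (13, 15)])
v14: WRITE a=20  (a history now [(14, 20)])
v15: WRITE e=8  (e history now [(4, 17), (7, 16), (8, 7), (11, 15), (13, 15), (15, 8)])
v16: WRITE a=18  (a history now [(14, 20), (16, 18)])
v17: WRITE c=1  (c history now [(2, 17), (5, 10), (17, 1)])
v18: WRITE c=6  (c history now [(2, 17), (5, 10), (17, 1), (18, 6)])
v19: WRITE d=1  (d history now [(3, 2), (9, 15), (19, 1)])
v20: WRITE b=12  (b history now [(1, 5), (6, 10), (10, 2), (12, 4), (20, 12)])
READ b @v15: history=[(1, 5), (6, 10), (10, 2), (12, 4), (20, 12)] -> pick v12 -> 4
READ b @v18: history=[(1, 5), (6, 10), (10, 2), (12, 4), (20, 12)] -> pick v12 -> 4
v21: WRITE b=6  (b history now [(1, 5), (6, 10), (10, 2), (12, 4), (20, 12), (21, 6)])
READ a @v20: history=[(14, 20), (16, 18)] -> pick v16 -> 18
v22: WRITE a=14  (a history now [(14, 20), (16, 18), (22, 14)])
v23: WRITE e=1  (e history now [(4, 17), (7, 16), (8, 7), (11, 15), (13, 15), (15, 8), (23, 1)])
v24: WRITE c=5  (c history now [(2, 17), (5, 10), (17, 1), (18, 6), (24, 5)])
v25: WRITE d=22  (d history now [(3, 2), (9, 15), (19, 1), (25, 22)])
v26: WRITE b=10  (b history now [(1, 5), (6, 10), (10, 2), (12, 4), (20, 12), (21, 6), (26, 10)])
READ b @v25: history=[(1, 5), (6, 10), (10, 2), (12, 4), (20, 12), (21, 6), (26, 10)] -> pick v21 -> 6
READ d @v16: history=[(3, 2), (9, 15), (19, 1), (25, 22)] -> pick v9 -> 15
Read results in order: ['5', '5', '17', 'NONE', 'NONE', '4', '4', '18', '6', '15']
NONE count = 2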